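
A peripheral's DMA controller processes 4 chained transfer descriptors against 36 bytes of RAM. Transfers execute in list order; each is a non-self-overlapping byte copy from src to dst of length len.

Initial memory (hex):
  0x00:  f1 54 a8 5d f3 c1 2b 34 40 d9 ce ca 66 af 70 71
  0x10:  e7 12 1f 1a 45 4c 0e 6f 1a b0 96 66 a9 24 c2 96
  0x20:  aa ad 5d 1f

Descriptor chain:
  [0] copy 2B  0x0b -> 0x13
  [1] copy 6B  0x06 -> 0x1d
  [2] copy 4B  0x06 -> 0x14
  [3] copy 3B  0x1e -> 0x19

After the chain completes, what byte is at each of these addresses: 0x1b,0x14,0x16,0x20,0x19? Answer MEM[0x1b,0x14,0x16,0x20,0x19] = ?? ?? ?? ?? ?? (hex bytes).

D0: mem[0x13..0x14] <- [ca 66]
D1: mem[0x1d..0x22] <- [2b 34 40 d9 ce ca]
D2: mem[0x14..0x17] <- [2b 34 40 d9]
D3: mem[0x19..0x1b] <- [34 40 d9]
query mem[0x1b]=0xd9, mem[0x14]=0x2b, mem[0x16]=0x40, mem[0x20]=0xd9, mem[0x19]=0x34

MEM[0x1b,0x14,0x16,0x20,0x19] = d9 2b 40 d9 34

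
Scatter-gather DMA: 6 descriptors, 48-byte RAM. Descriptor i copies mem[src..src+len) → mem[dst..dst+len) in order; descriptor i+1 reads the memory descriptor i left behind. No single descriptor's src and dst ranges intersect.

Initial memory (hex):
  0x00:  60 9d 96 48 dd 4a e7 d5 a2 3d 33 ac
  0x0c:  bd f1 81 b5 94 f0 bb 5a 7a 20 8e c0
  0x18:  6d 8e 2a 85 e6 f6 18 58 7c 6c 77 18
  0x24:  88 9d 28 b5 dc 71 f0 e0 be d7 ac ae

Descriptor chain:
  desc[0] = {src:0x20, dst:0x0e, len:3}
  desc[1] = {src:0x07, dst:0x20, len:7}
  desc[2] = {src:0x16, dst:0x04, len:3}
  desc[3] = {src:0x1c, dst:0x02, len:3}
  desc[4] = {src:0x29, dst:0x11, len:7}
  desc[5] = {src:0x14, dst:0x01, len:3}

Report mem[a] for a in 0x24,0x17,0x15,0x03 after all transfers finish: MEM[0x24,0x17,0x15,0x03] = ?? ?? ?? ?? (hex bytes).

  after D0: wrote 3B at 0x0e = 7c6c77
  after D1: wrote 7B at 0x20 = d5a23d33acbdf1
  after D2: wrote 3B at 0x04 = 8ec06d
  after D3: wrote 3B at 0x02 = e6f618
  after D4: wrote 7B at 0x11 = 71f0e0bed7acae
  after D5: wrote 3B at 0x01 = bed7ac
query mem[0x24]=0xac, mem[0x17]=0xae, mem[0x15]=0xd7, mem[0x03]=0xac

MEM[0x24,0x17,0x15,0x03] = ac ae d7 ac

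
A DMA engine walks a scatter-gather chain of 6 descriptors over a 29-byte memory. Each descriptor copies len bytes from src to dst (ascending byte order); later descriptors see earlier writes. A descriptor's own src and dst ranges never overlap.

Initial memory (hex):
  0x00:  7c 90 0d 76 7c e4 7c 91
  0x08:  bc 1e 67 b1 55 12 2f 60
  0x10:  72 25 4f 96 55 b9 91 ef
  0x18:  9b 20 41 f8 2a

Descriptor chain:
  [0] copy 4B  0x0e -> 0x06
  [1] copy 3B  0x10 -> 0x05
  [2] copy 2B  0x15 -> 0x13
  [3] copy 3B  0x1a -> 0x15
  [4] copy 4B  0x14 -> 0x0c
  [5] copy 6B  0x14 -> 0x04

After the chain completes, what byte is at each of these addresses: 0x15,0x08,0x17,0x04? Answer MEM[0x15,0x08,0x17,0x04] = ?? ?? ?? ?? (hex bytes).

MEM[0x15,0x08,0x17,0x04] = 41 9b 2a 91

D0: mem[0x06..0x09] <- [2f 60 72 25]
D1: mem[0x05..0x07] <- [72 25 4f]
D2: mem[0x13..0x14] <- [b9 91]
D3: mem[0x15..0x17] <- [41 f8 2a]
D4: mem[0x0c..0x0f] <- [91 41 f8 2a]
D5: mem[0x04..0x09] <- [91 41 f8 2a 9b 20]
query mem[0x15]=0x41, mem[0x08]=0x9b, mem[0x17]=0x2a, mem[0x04]=0x91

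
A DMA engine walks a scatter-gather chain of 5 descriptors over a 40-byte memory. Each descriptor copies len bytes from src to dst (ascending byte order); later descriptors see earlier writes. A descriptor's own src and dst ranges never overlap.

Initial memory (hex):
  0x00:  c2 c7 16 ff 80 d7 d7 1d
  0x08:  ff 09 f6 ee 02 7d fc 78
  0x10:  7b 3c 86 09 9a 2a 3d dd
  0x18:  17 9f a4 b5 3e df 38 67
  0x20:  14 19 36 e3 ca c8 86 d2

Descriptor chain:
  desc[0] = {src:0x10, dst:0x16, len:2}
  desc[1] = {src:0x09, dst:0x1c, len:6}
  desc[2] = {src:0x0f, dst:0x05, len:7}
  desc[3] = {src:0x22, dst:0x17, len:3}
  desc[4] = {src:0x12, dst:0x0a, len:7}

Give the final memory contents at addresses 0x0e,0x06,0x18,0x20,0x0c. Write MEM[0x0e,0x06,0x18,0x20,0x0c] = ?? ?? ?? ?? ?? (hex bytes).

#0 dst[0x16+2] := {0x7b,0x3c}
#1 dst[0x1c+6] := {0x09,0xf6,0xee,0x02,0x7d,0xfc}
#2 dst[0x05+7] := {0x78,0x7b,0x3c,0x86,0x09,0x9a,0x2a}
#3 dst[0x17+3] := {0x36,0xe3,0xca}
#4 dst[0x0a+7] := {0x86,0x09,0x9a,0x2a,0x7b,0x36,0xe3}
query mem[0x0e]=0x7b, mem[0x06]=0x7b, mem[0x18]=0xe3, mem[0x20]=0x7d, mem[0x0c]=0x9a

MEM[0x0e,0x06,0x18,0x20,0x0c] = 7b 7b e3 7d 9a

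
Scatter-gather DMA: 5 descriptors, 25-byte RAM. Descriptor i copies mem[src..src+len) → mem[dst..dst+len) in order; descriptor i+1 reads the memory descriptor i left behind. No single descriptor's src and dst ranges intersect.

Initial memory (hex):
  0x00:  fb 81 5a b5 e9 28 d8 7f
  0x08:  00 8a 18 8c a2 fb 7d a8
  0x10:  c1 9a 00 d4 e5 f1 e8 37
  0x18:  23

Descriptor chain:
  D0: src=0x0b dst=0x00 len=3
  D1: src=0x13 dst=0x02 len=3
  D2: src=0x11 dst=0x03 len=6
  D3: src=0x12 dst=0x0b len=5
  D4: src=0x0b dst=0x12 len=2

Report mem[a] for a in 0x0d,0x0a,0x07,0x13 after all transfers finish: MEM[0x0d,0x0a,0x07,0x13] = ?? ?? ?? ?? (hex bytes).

[0] 0x0b->0x00 len=3 : 8c a2 fb
[1] 0x13->0x02 len=3 : d4 e5 f1
[2] 0x11->0x03 len=6 : 9a 00 d4 e5 f1 e8
[3] 0x12->0x0b len=5 : 00 d4 e5 f1 e8
[4] 0x0b->0x12 len=2 : 00 d4
query mem[0x0d]=0xe5, mem[0x0a]=0x18, mem[0x07]=0xf1, mem[0x13]=0xd4

MEM[0x0d,0x0a,0x07,0x13] = e5 18 f1 d4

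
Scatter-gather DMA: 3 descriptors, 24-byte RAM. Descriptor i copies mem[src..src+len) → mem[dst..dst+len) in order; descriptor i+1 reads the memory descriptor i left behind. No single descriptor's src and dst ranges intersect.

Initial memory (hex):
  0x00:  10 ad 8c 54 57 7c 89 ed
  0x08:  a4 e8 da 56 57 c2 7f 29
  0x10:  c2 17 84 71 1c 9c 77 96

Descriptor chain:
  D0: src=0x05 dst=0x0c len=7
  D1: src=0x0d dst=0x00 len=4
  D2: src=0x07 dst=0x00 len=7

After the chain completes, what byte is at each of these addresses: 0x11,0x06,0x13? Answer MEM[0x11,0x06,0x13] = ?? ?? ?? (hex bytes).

MEM[0x11,0x06,0x13] = da 89 71

  after D0: wrote 7B at 0x0c = 7c89eda4e8da56
  after D1: wrote 4B at 0x00 = 89eda4e8
  after D2: wrote 7B at 0x00 = eda4e8da567c89
query mem[0x11]=0xda, mem[0x06]=0x89, mem[0x13]=0x71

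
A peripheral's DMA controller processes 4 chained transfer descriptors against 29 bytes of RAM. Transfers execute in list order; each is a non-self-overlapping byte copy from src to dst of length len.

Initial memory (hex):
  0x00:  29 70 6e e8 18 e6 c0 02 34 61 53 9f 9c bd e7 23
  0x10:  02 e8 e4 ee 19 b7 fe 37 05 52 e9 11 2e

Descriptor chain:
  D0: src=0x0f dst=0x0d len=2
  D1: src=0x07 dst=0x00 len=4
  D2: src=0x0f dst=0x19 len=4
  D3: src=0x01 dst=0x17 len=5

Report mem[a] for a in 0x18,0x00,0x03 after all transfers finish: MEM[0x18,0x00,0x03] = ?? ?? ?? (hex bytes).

#0 dst[0x0d+2] := {0x23,0x02}
#1 dst[0x00+4] := {0x02,0x34,0x61,0x53}
#2 dst[0x19+4] := {0x23,0x02,0xe8,0xe4}
#3 dst[0x17+5] := {0x34,0x61,0x53,0x18,0xe6}
query mem[0x18]=0x61, mem[0x00]=0x02, mem[0x03]=0x53

MEM[0x18,0x00,0x03] = 61 02 53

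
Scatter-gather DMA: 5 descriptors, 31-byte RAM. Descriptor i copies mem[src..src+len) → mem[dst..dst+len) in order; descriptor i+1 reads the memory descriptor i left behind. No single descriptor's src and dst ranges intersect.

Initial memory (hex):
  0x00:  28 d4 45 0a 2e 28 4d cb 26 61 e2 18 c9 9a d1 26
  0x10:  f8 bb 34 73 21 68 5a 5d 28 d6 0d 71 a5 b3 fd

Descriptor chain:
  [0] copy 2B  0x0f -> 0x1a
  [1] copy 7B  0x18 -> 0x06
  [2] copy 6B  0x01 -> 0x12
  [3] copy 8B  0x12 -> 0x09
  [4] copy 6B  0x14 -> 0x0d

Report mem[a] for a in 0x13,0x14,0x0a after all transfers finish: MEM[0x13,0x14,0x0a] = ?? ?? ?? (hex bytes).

MEM[0x13,0x14,0x0a] = 45 0a 45

[0] 0x0f->0x1a len=2 : 26 f8
[1] 0x18->0x06 len=7 : 28 d6 26 f8 a5 b3 fd
[2] 0x01->0x12 len=6 : d4 45 0a 2e 28 28
[3] 0x12->0x09 len=8 : d4 45 0a 2e 28 28 28 d6
[4] 0x14->0x0d len=6 : 0a 2e 28 28 28 d6
query mem[0x13]=0x45, mem[0x14]=0x0a, mem[0x0a]=0x45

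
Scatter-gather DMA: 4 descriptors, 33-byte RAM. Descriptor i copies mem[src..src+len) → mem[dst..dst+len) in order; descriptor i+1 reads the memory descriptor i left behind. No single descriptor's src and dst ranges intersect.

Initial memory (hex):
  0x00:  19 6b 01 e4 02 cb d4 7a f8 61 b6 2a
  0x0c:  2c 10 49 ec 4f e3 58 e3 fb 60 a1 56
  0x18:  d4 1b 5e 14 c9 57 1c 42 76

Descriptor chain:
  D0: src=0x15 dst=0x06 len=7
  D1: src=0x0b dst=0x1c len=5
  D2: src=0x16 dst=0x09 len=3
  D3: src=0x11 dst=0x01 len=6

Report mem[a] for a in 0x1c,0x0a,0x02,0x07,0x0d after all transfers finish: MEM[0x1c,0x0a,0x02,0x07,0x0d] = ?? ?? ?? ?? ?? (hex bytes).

MEM[0x1c,0x0a,0x02,0x07,0x0d] = 5e 56 58 a1 10

D0: mem[0x06..0x0c] <- [60 a1 56 d4 1b 5e 14]
D1: mem[0x1c..0x20] <- [5e 14 10 49 ec]
D2: mem[0x09..0x0b] <- [a1 56 d4]
D3: mem[0x01..0x06] <- [e3 58 e3 fb 60 a1]
query mem[0x1c]=0x5e, mem[0x0a]=0x56, mem[0x02]=0x58, mem[0x07]=0xa1, mem[0x0d]=0x10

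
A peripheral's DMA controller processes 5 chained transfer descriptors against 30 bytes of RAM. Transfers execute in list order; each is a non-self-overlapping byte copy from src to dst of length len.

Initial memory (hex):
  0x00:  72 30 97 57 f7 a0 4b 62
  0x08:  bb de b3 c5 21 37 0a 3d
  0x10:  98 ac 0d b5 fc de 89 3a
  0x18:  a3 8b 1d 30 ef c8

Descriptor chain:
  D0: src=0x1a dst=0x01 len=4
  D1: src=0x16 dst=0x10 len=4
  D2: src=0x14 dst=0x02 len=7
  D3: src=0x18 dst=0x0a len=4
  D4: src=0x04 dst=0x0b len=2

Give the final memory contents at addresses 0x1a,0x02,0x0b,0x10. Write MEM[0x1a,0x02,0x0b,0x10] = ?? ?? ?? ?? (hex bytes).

  after D0: wrote 4B at 0x01 = 1d30efc8
  after D1: wrote 4B at 0x10 = 893aa38b
  after D2: wrote 7B at 0x02 = fcde893aa38b1d
  after D3: wrote 4B at 0x0a = a38b1d30
  after D4: wrote 2B at 0x0b = 893a
query mem[0x1a]=0x1d, mem[0x02]=0xfc, mem[0x0b]=0x89, mem[0x10]=0x89

MEM[0x1a,0x02,0x0b,0x10] = 1d fc 89 89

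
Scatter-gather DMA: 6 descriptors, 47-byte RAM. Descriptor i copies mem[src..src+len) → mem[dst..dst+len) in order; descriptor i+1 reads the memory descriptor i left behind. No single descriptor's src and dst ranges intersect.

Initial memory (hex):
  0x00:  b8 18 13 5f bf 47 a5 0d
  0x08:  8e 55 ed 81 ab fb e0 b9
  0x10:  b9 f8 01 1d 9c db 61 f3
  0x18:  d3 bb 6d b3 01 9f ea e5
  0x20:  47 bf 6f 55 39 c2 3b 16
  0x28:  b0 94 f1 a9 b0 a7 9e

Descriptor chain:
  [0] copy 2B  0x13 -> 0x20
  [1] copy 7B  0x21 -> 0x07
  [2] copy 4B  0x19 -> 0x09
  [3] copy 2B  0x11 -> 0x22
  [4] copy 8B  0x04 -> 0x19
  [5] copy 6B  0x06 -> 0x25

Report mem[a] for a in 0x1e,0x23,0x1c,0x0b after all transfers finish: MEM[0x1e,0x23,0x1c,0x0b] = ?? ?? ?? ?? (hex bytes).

MEM[0x1e,0x23,0x1c,0x0b] = bb 01 9c b3

D0: mem[0x20..0x21] <- [1d 9c]
D1: mem[0x07..0x0d] <- [9c 6f 55 39 c2 3b 16]
D2: mem[0x09..0x0c] <- [bb 6d b3 01]
D3: mem[0x22..0x23] <- [f8 01]
D4: mem[0x19..0x20] <- [bf 47 a5 9c 6f bb 6d b3]
D5: mem[0x25..0x2a] <- [a5 9c 6f bb 6d b3]
query mem[0x1e]=0xbb, mem[0x23]=0x01, mem[0x1c]=0x9c, mem[0x0b]=0xb3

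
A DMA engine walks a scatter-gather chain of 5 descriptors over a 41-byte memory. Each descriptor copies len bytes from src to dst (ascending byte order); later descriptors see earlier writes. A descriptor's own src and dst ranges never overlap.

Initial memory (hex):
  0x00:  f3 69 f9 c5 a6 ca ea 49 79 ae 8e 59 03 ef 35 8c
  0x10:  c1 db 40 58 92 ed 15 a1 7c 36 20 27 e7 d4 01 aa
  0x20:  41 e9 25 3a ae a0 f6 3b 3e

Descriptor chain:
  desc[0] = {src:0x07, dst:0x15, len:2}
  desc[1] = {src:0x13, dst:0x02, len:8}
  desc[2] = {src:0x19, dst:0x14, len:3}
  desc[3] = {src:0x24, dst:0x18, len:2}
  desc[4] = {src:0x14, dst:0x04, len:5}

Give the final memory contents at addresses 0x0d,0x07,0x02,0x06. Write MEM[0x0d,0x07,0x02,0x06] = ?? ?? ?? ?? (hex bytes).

MEM[0x0d,0x07,0x02,0x06] = ef a1 58 27

  after D0: wrote 2B at 0x15 = 4979
  after D1: wrote 8B at 0x02 = 58924979a17c3620
  after D2: wrote 3B at 0x14 = 362027
  after D3: wrote 2B at 0x18 = aea0
  after D4: wrote 5B at 0x04 = 362027a1ae
query mem[0x0d]=0xef, mem[0x07]=0xa1, mem[0x02]=0x58, mem[0x06]=0x27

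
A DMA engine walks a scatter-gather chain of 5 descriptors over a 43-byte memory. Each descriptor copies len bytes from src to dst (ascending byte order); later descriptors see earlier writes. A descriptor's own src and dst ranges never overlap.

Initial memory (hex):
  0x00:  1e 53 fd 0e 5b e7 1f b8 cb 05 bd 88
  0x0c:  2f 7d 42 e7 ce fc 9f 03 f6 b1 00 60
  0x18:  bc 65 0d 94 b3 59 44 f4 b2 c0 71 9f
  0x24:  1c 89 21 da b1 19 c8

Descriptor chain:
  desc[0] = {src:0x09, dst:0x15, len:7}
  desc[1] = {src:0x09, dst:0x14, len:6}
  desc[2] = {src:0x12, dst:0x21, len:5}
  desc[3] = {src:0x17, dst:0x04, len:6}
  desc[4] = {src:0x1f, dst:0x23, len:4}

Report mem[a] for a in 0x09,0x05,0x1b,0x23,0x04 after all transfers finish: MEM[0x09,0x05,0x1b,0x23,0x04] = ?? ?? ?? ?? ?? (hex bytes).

MEM[0x09,0x05,0x1b,0x23,0x04] = b3 7d e7 f4 2f

D0: mem[0x15..0x1b] <- [05 bd 88 2f 7d 42 e7]
D1: mem[0x14..0x19] <- [05 bd 88 2f 7d 42]
D2: mem[0x21..0x25] <- [9f 03 05 bd 88]
D3: mem[0x04..0x09] <- [2f 7d 42 42 e7 b3]
D4: mem[0x23..0x26] <- [f4 b2 9f 03]
query mem[0x09]=0xb3, mem[0x05]=0x7d, mem[0x1b]=0xe7, mem[0x23]=0xf4, mem[0x04]=0x2f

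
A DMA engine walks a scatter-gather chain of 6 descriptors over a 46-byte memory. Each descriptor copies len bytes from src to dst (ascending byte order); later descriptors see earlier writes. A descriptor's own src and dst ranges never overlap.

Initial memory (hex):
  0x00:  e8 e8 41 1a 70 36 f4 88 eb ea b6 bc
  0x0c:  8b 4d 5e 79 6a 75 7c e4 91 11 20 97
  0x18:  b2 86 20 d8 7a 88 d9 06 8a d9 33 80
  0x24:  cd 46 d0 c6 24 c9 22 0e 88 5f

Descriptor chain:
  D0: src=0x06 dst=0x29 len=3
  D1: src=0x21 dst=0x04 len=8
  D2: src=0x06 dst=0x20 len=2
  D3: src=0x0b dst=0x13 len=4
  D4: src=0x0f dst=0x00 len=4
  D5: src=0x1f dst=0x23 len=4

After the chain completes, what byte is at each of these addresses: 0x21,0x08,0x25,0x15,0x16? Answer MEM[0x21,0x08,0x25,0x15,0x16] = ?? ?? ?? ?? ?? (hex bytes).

MEM[0x21,0x08,0x25,0x15,0x16] = cd 46 cd 4d 5e

  after D0: wrote 3B at 0x29 = f488eb
  after D1: wrote 8B at 0x04 = d93380cd46d0c624
  after D2: wrote 2B at 0x20 = 80cd
  after D3: wrote 4B at 0x13 = 248b4d5e
  after D4: wrote 4B at 0x00 = 796a757c
  after D5: wrote 4B at 0x23 = 0680cd33
query mem[0x21]=0xcd, mem[0x08]=0x46, mem[0x25]=0xcd, mem[0x15]=0x4d, mem[0x16]=0x5e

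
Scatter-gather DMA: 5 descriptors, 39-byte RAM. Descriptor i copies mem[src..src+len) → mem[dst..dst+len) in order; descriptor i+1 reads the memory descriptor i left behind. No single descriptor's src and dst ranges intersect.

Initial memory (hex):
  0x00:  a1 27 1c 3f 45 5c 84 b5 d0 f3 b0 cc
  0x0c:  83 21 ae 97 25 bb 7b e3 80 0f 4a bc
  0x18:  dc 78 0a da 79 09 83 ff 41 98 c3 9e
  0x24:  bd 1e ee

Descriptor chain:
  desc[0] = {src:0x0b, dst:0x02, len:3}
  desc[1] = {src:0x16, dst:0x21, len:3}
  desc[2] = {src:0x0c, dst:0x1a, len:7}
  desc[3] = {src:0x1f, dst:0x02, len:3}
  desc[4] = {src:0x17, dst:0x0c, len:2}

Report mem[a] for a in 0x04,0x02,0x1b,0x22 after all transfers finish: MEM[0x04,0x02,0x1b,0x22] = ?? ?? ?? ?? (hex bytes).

D0: mem[0x02..0x04] <- [cc 83 21]
D1: mem[0x21..0x23] <- [4a bc dc]
D2: mem[0x1a..0x20] <- [83 21 ae 97 25 bb 7b]
D3: mem[0x02..0x04] <- [bb 7b 4a]
D4: mem[0x0c..0x0d] <- [bc dc]
query mem[0x04]=0x4a, mem[0x02]=0xbb, mem[0x1b]=0x21, mem[0x22]=0xbc

MEM[0x04,0x02,0x1b,0x22] = 4a bb 21 bc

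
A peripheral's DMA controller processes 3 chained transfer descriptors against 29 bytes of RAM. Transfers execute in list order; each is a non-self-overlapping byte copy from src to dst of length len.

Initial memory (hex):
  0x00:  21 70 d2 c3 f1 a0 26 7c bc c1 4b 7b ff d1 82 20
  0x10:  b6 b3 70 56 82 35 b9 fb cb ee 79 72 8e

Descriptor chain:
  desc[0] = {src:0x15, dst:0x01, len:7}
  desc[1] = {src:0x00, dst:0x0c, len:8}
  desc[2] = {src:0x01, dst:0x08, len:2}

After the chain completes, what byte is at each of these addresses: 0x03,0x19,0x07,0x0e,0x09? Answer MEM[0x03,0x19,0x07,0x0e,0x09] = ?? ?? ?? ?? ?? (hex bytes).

#0 dst[0x01+7] := {0x35,0xb9,0xfb,0xcb,0xee,0x79,0x72}
#1 dst[0x0c+8] := {0x21,0x35,0xb9,0xfb,0xcb,0xee,0x79,0x72}
#2 dst[0x08+2] := {0x35,0xb9}
query mem[0x03]=0xfb, mem[0x19]=0xee, mem[0x07]=0x72, mem[0x0e]=0xb9, mem[0x09]=0xb9

MEM[0x03,0x19,0x07,0x0e,0x09] = fb ee 72 b9 b9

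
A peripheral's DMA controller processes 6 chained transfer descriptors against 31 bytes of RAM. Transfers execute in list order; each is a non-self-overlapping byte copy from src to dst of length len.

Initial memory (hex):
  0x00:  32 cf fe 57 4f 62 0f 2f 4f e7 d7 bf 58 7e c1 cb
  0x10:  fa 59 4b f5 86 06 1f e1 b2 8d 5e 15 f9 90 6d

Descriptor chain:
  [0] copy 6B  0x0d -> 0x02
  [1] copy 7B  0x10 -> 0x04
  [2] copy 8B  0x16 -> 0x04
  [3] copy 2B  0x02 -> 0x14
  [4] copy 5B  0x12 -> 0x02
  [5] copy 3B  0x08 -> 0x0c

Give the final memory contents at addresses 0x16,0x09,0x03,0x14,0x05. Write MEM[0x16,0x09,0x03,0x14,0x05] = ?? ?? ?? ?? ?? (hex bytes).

#0 dst[0x02+6] := {0x7e,0xc1,0xcb,0xfa,0x59,0x4b}
#1 dst[0x04+7] := {0xfa,0x59,0x4b,0xf5,0x86,0x06,0x1f}
#2 dst[0x04+8] := {0x1f,0xe1,0xb2,0x8d,0x5e,0x15,0xf9,0x90}
#3 dst[0x14+2] := {0x7e,0xc1}
#4 dst[0x02+5] := {0x4b,0xf5,0x7e,0xc1,0x1f}
#5 dst[0x0c+3] := {0x5e,0x15,0xf9}
query mem[0x16]=0x1f, mem[0x09]=0x15, mem[0x03]=0xf5, mem[0x14]=0x7e, mem[0x05]=0xc1

MEM[0x16,0x09,0x03,0x14,0x05] = 1f 15 f5 7e c1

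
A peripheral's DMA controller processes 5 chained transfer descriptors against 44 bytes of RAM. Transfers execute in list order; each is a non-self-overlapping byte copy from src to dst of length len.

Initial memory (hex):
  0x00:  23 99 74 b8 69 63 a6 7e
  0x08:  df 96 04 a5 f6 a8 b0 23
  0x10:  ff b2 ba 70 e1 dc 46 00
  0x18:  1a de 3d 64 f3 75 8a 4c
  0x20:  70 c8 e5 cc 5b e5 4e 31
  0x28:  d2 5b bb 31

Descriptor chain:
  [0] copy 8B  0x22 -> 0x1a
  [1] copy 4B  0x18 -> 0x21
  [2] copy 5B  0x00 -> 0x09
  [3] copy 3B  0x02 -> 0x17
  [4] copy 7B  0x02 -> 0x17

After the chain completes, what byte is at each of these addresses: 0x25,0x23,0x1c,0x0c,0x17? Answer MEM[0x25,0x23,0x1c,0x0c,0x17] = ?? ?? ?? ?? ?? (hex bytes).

MEM[0x25,0x23,0x1c,0x0c,0x17] = e5 e5 7e b8 74

#0 dst[0x1a+8] := {0xe5,0xcc,0x5b,0xe5,0x4e,0x31,0xd2,0x5b}
#1 dst[0x21+4] := {0x1a,0xde,0xe5,0xcc}
#2 dst[0x09+5] := {0x23,0x99,0x74,0xb8,0x69}
#3 dst[0x17+3] := {0x74,0xb8,0x69}
#4 dst[0x17+7] := {0x74,0xb8,0x69,0x63,0xa6,0x7e,0xdf}
query mem[0x25]=0xe5, mem[0x23]=0xe5, mem[0x1c]=0x7e, mem[0x0c]=0xb8, mem[0x17]=0x74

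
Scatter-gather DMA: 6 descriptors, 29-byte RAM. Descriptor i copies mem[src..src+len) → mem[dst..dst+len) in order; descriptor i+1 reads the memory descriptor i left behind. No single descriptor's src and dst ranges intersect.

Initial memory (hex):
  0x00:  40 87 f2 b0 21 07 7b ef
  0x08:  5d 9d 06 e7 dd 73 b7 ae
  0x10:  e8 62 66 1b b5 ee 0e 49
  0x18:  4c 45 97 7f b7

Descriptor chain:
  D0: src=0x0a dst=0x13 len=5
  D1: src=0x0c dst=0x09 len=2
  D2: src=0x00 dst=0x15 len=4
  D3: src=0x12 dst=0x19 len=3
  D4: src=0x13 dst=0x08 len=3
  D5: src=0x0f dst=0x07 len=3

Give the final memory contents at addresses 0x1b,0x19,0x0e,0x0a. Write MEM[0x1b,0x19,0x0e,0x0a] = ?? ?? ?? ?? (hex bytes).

MEM[0x1b,0x19,0x0e,0x0a] = e7 66 b7 40

[0] 0x0a->0x13 len=5 : 06 e7 dd 73 b7
[1] 0x0c->0x09 len=2 : dd 73
[2] 0x00->0x15 len=4 : 40 87 f2 b0
[3] 0x12->0x19 len=3 : 66 06 e7
[4] 0x13->0x08 len=3 : 06 e7 40
[5] 0x0f->0x07 len=3 : ae e8 62
query mem[0x1b]=0xe7, mem[0x19]=0x66, mem[0x0e]=0xb7, mem[0x0a]=0x40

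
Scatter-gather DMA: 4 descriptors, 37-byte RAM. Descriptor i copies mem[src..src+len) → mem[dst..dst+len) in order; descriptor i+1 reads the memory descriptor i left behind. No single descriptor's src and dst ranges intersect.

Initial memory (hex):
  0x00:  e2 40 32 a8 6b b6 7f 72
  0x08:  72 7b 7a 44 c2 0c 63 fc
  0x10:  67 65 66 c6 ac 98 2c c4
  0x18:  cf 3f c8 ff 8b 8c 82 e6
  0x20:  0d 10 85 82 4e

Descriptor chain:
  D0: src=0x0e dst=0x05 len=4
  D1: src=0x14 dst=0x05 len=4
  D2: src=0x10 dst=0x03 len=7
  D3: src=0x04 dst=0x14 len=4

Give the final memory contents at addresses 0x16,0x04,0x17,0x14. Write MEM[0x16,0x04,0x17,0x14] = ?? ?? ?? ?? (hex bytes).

#0 dst[0x05+4] := {0x63,0xfc,0x67,0x65}
#1 dst[0x05+4] := {0xac,0x98,0x2c,0xc4}
#2 dst[0x03+7] := {0x67,0x65,0x66,0xc6,0xac,0x98,0x2c}
#3 dst[0x14+4] := {0x65,0x66,0xc6,0xac}
query mem[0x16]=0xc6, mem[0x04]=0x65, mem[0x17]=0xac, mem[0x14]=0x65

MEM[0x16,0x04,0x17,0x14] = c6 65 ac 65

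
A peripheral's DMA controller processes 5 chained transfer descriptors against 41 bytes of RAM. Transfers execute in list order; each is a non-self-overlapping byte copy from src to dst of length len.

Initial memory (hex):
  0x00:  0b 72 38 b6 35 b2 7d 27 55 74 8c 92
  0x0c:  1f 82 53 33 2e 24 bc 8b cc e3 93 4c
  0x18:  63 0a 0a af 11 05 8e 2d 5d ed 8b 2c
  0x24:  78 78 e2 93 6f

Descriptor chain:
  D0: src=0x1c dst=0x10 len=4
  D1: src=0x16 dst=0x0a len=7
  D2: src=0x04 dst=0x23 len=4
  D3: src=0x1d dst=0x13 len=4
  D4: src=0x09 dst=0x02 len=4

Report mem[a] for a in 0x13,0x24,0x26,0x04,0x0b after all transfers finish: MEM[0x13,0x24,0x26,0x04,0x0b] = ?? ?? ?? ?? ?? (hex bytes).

MEM[0x13,0x24,0x26,0x04,0x0b] = 05 b2 27 4c 4c

D0: mem[0x10..0x13] <- [11 05 8e 2d]
D1: mem[0x0a..0x10] <- [93 4c 63 0a 0a af 11]
D2: mem[0x23..0x26] <- [35 b2 7d 27]
D3: mem[0x13..0x16] <- [05 8e 2d 5d]
D4: mem[0x02..0x05] <- [74 93 4c 63]
query mem[0x13]=0x05, mem[0x24]=0xb2, mem[0x26]=0x27, mem[0x04]=0x4c, mem[0x0b]=0x4c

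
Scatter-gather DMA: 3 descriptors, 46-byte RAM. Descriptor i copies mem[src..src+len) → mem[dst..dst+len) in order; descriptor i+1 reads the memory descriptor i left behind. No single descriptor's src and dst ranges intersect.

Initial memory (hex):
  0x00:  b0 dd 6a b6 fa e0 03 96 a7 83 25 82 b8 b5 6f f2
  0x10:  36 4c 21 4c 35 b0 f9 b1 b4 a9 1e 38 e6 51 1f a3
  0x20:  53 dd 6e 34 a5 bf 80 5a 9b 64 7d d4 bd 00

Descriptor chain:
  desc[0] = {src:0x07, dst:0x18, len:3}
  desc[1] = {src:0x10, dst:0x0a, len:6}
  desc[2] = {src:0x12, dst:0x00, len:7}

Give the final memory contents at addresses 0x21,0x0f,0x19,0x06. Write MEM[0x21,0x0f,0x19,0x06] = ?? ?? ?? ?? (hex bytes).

MEM[0x21,0x0f,0x19,0x06] = dd b0 a7 96

  after D0: wrote 3B at 0x18 = 96a783
  after D1: wrote 6B at 0x0a = 364c214c35b0
  after D2: wrote 7B at 0x00 = 214c35b0f9b196
query mem[0x21]=0xdd, mem[0x0f]=0xb0, mem[0x19]=0xa7, mem[0x06]=0x96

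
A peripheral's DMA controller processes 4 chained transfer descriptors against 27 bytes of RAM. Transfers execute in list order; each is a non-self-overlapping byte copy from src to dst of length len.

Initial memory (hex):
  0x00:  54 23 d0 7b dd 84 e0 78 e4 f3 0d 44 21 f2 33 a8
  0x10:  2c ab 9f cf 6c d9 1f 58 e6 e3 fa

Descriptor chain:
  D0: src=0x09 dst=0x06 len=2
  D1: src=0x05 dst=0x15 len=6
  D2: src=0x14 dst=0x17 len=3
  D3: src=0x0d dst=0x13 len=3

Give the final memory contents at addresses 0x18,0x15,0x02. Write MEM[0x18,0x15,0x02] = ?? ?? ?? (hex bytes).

MEM[0x18,0x15,0x02] = 84 a8 d0

  after D0: wrote 2B at 0x06 = f30d
  after D1: wrote 6B at 0x15 = 84f30de4f30d
  after D2: wrote 3B at 0x17 = 6c84f3
  after D3: wrote 3B at 0x13 = f233a8
query mem[0x18]=0x84, mem[0x15]=0xa8, mem[0x02]=0xd0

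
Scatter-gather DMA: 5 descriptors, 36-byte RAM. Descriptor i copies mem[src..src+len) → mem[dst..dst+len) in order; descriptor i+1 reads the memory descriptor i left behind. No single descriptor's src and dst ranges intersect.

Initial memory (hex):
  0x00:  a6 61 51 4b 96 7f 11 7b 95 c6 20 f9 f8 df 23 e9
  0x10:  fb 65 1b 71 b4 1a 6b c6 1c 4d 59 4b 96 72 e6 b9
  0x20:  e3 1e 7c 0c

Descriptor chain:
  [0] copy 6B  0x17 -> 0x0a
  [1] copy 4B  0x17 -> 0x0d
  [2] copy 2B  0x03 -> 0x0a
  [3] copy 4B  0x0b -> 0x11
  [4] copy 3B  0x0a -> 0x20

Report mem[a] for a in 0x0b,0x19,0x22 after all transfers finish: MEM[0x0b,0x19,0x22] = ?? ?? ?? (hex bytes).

[0] 0x17->0x0a len=6 : c6 1c 4d 59 4b 96
[1] 0x17->0x0d len=4 : c6 1c 4d 59
[2] 0x03->0x0a len=2 : 4b 96
[3] 0x0b->0x11 len=4 : 96 4d c6 1c
[4] 0x0a->0x20 len=3 : 4b 96 4d
query mem[0x0b]=0x96, mem[0x19]=0x4d, mem[0x22]=0x4d

MEM[0x0b,0x19,0x22] = 96 4d 4d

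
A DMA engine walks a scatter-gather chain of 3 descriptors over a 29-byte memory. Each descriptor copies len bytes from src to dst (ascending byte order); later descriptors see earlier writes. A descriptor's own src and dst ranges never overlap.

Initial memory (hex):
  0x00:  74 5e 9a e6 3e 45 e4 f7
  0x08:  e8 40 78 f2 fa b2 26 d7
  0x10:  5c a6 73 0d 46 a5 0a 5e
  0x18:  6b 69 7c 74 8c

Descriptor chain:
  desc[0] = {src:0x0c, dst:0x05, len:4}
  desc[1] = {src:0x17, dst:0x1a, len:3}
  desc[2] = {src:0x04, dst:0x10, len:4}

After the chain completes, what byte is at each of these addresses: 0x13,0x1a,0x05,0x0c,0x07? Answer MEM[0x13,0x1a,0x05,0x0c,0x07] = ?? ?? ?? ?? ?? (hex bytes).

MEM[0x13,0x1a,0x05,0x0c,0x07] = 26 5e fa fa 26

D0: mem[0x05..0x08] <- [fa b2 26 d7]
D1: mem[0x1a..0x1c] <- [5e 6b 69]
D2: mem[0x10..0x13] <- [3e fa b2 26]
query mem[0x13]=0x26, mem[0x1a]=0x5e, mem[0x05]=0xfa, mem[0x0c]=0xfa, mem[0x07]=0x26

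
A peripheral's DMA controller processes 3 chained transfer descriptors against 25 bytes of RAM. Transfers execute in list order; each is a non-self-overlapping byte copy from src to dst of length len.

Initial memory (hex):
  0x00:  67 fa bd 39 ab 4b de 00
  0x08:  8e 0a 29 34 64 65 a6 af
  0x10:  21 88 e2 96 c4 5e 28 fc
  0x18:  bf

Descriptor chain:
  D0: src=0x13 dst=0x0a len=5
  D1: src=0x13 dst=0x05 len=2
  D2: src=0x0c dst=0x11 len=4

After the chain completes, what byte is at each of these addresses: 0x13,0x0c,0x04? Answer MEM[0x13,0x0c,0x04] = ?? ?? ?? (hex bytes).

MEM[0x13,0x0c,0x04] = fc 5e ab

D0: mem[0x0a..0x0e] <- [96 c4 5e 28 fc]
D1: mem[0x05..0x06] <- [96 c4]
D2: mem[0x11..0x14] <- [5e 28 fc af]
query mem[0x13]=0xfc, mem[0x0c]=0x5e, mem[0x04]=0xab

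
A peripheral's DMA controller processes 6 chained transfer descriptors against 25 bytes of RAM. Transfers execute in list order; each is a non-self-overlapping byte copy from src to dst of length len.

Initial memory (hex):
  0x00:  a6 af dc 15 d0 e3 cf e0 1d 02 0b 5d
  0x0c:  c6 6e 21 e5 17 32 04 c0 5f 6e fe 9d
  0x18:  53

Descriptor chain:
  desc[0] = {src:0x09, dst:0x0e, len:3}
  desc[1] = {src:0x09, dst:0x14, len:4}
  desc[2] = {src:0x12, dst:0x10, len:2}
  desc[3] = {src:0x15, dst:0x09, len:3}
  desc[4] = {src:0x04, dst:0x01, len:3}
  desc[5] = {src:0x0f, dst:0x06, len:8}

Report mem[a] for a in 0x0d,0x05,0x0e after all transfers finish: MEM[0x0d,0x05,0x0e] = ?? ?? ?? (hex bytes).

[0] 0x09->0x0e len=3 : 02 0b 5d
[1] 0x09->0x14 len=4 : 02 0b 5d c6
[2] 0x12->0x10 len=2 : 04 c0
[3] 0x15->0x09 len=3 : 0b 5d c6
[4] 0x04->0x01 len=3 : d0 e3 cf
[5] 0x0f->0x06 len=8 : 0b 04 c0 04 c0 02 0b 5d
query mem[0x0d]=0x5d, mem[0x05]=0xe3, mem[0x0e]=0x02

MEM[0x0d,0x05,0x0e] = 5d e3 02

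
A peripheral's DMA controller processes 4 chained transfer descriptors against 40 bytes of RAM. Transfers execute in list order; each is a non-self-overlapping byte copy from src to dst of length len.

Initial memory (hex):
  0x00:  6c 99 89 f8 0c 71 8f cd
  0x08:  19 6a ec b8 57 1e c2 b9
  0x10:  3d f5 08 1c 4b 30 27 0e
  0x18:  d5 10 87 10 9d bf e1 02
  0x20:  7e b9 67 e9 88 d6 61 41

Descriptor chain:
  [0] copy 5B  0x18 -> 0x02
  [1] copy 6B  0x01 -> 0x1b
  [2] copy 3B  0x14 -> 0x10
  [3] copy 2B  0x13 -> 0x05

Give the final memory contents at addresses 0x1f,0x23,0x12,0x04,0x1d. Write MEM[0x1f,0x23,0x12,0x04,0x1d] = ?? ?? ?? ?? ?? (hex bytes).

MEM[0x1f,0x23,0x12,0x04,0x1d] = 10 e9 27 87 10

  after D0: wrote 5B at 0x02 = d51087109d
  after D1: wrote 6B at 0x1b = 99d51087109d
  after D2: wrote 3B at 0x10 = 4b3027
  after D3: wrote 2B at 0x05 = 1c4b
query mem[0x1f]=0x10, mem[0x23]=0xe9, mem[0x12]=0x27, mem[0x04]=0x87, mem[0x1d]=0x10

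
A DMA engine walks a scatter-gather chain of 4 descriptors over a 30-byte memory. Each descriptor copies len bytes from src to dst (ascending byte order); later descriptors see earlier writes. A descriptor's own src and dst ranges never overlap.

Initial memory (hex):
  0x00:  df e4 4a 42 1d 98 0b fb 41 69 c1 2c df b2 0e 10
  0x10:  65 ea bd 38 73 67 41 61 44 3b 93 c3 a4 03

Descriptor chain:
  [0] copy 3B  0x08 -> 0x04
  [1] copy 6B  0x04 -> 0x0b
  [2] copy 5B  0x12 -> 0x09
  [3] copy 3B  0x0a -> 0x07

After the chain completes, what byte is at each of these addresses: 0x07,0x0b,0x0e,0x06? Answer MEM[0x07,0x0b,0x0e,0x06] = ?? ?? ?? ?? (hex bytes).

MEM[0x07,0x0b,0x0e,0x06] = 38 73 fb c1

#0 dst[0x04+3] := {0x41,0x69,0xc1}
#1 dst[0x0b+6] := {0x41,0x69,0xc1,0xfb,0x41,0x69}
#2 dst[0x09+5] := {0xbd,0x38,0x73,0x67,0x41}
#3 dst[0x07+3] := {0x38,0x73,0x67}
query mem[0x07]=0x38, mem[0x0b]=0x73, mem[0x0e]=0xfb, mem[0x06]=0xc1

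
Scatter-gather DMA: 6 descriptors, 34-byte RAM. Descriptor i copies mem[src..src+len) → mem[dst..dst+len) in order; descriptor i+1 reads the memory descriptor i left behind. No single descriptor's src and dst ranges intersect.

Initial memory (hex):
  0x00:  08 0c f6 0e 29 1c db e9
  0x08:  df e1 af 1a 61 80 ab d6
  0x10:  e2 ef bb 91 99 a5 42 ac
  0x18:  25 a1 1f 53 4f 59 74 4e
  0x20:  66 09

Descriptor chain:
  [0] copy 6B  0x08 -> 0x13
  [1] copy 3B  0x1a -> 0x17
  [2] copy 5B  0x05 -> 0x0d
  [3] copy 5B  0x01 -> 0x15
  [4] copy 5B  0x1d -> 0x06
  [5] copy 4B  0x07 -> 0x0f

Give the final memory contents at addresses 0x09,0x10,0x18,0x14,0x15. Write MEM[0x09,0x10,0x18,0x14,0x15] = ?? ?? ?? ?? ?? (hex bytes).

[0] 0x08->0x13 len=6 : df e1 af 1a 61 80
[1] 0x1a->0x17 len=3 : 1f 53 4f
[2] 0x05->0x0d len=5 : 1c db e9 df e1
[3] 0x01->0x15 len=5 : 0c f6 0e 29 1c
[4] 0x1d->0x06 len=5 : 59 74 4e 66 09
[5] 0x07->0x0f len=4 : 74 4e 66 09
query mem[0x09]=0x66, mem[0x10]=0x4e, mem[0x18]=0x29, mem[0x14]=0xe1, mem[0x15]=0x0c

MEM[0x09,0x10,0x18,0x14,0x15] = 66 4e 29 e1 0c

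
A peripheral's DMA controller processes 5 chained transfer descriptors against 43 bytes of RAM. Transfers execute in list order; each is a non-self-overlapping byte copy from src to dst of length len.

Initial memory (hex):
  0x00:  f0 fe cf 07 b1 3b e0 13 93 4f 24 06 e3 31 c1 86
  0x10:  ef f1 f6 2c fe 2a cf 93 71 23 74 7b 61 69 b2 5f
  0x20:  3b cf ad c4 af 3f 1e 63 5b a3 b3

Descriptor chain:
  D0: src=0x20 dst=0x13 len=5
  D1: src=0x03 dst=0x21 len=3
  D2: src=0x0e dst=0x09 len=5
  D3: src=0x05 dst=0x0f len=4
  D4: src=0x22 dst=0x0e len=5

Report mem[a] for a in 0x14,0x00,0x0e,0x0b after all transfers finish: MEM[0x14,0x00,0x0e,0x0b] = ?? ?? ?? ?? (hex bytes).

MEM[0x14,0x00,0x0e,0x0b] = cf f0 b1 ef

#0 dst[0x13+5] := {0x3b,0xcf,0xad,0xc4,0xaf}
#1 dst[0x21+3] := {0x07,0xb1,0x3b}
#2 dst[0x09+5] := {0xc1,0x86,0xef,0xf1,0xf6}
#3 dst[0x0f+4] := {0x3b,0xe0,0x13,0x93}
#4 dst[0x0e+5] := {0xb1,0x3b,0xaf,0x3f,0x1e}
query mem[0x14]=0xcf, mem[0x00]=0xf0, mem[0x0e]=0xb1, mem[0x0b]=0xef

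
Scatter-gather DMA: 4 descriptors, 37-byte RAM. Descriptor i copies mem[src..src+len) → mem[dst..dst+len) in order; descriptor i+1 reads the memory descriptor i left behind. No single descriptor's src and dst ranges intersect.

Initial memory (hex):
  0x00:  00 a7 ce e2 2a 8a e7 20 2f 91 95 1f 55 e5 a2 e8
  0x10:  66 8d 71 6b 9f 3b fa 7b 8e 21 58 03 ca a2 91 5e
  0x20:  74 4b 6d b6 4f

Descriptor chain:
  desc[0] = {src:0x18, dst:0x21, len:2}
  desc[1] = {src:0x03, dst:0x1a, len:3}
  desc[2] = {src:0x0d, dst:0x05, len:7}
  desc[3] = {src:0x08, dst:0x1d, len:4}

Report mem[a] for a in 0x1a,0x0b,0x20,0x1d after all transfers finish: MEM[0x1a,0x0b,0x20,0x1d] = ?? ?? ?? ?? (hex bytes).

MEM[0x1a,0x0b,0x20,0x1d] = e2 6b 6b 66

[0] 0x18->0x21 len=2 : 8e 21
[1] 0x03->0x1a len=3 : e2 2a 8a
[2] 0x0d->0x05 len=7 : e5 a2 e8 66 8d 71 6b
[3] 0x08->0x1d len=4 : 66 8d 71 6b
query mem[0x1a]=0xe2, mem[0x0b]=0x6b, mem[0x20]=0x6b, mem[0x1d]=0x66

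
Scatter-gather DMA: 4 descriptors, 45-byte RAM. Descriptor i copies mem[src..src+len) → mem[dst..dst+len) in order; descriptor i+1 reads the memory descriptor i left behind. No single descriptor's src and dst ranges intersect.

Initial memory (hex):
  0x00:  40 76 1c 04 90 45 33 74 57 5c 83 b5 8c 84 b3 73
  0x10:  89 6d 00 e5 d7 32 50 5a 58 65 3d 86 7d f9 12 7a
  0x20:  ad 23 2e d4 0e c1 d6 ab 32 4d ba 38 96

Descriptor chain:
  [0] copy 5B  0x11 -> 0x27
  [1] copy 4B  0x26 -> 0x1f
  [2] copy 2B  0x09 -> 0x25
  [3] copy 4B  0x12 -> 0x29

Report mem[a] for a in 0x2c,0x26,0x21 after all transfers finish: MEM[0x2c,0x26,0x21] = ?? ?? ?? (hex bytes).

D0: mem[0x27..0x2b] <- [6d 00 e5 d7 32]
D1: mem[0x1f..0x22] <- [d6 6d 00 e5]
D2: mem[0x25..0x26] <- [5c 83]
D3: mem[0x29..0x2c] <- [00 e5 d7 32]
query mem[0x2c]=0x32, mem[0x26]=0x83, mem[0x21]=0x00

MEM[0x2c,0x26,0x21] = 32 83 00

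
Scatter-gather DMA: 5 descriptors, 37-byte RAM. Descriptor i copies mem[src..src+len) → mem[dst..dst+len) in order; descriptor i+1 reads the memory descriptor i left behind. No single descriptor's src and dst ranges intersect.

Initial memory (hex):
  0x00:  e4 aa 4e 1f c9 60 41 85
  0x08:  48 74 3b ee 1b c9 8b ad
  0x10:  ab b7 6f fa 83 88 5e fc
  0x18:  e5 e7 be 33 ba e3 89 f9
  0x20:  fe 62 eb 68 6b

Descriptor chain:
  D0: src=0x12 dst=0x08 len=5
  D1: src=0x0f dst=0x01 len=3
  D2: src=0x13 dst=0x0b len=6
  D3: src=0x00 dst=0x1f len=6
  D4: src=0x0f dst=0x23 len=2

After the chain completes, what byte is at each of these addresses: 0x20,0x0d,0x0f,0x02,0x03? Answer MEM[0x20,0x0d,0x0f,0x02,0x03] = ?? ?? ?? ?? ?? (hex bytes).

MEM[0x20,0x0d,0x0f,0x02,0x03] = ad 88 fc ab b7

  after D0: wrote 5B at 0x08 = 6ffa83885e
  after D1: wrote 3B at 0x01 = adabb7
  after D2: wrote 6B at 0x0b = fa83885efce5
  after D3: wrote 6B at 0x1f = e4adabb7c960
  after D4: wrote 2B at 0x23 = fce5
query mem[0x20]=0xad, mem[0x0d]=0x88, mem[0x0f]=0xfc, mem[0x02]=0xab, mem[0x03]=0xb7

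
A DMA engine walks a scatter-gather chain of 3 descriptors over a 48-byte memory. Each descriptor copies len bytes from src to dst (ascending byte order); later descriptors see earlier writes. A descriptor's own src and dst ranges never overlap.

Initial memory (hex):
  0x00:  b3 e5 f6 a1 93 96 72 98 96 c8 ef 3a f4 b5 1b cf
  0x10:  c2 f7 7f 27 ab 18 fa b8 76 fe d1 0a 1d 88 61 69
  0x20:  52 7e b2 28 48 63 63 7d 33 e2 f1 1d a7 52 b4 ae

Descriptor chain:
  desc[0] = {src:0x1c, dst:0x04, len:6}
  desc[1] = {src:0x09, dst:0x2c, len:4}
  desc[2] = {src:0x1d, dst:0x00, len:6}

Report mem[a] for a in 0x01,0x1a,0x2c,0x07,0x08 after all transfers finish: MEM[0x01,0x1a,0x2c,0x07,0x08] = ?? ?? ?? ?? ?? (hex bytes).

#0 dst[0x04+6] := {0x1d,0x88,0x61,0x69,0x52,0x7e}
#1 dst[0x2c+4] := {0x7e,0xef,0x3a,0xf4}
#2 dst[0x00+6] := {0x88,0x61,0x69,0x52,0x7e,0xb2}
query mem[0x01]=0x61, mem[0x1a]=0xd1, mem[0x2c]=0x7e, mem[0x07]=0x69, mem[0x08]=0x52

MEM[0x01,0x1a,0x2c,0x07,0x08] = 61 d1 7e 69 52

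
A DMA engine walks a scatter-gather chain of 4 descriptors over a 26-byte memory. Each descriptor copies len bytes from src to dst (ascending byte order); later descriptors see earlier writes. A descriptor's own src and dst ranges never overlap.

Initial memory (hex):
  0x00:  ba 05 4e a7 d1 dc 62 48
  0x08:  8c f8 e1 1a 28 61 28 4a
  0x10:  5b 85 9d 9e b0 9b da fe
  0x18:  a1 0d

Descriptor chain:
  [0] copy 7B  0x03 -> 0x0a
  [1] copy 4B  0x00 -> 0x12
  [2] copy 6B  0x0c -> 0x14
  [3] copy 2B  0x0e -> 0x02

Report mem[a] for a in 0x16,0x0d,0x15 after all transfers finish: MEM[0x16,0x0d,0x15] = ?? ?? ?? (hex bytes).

MEM[0x16,0x0d,0x15] = 48 62 62

  after D0: wrote 7B at 0x0a = a7d1dc62488cf8
  after D1: wrote 4B at 0x12 = ba054ea7
  after D2: wrote 6B at 0x14 = dc62488cf885
  after D3: wrote 2B at 0x02 = 488c
query mem[0x16]=0x48, mem[0x0d]=0x62, mem[0x15]=0x62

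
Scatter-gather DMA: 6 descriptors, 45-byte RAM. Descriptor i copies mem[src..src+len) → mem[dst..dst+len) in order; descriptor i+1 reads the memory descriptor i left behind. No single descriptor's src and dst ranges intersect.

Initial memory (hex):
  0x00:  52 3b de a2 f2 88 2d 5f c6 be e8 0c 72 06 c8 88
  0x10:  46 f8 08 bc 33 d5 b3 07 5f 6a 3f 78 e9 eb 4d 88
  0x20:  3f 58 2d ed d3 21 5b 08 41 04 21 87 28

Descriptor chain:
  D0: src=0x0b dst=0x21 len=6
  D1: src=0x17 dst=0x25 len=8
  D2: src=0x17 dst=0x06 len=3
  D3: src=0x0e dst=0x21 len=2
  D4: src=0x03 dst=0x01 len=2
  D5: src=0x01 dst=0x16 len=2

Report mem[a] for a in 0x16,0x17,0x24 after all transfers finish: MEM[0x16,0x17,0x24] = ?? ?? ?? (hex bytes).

  after D0: wrote 6B at 0x21 = 0c7206c88846
  after D1: wrote 8B at 0x25 = 075f6a3f78e9eb4d
  after D2: wrote 3B at 0x06 = 075f6a
  after D3: wrote 2B at 0x21 = c888
  after D4: wrote 2B at 0x01 = a2f2
  after D5: wrote 2B at 0x16 = a2f2
query mem[0x16]=0xa2, mem[0x17]=0xf2, mem[0x24]=0xc8

MEM[0x16,0x17,0x24] = a2 f2 c8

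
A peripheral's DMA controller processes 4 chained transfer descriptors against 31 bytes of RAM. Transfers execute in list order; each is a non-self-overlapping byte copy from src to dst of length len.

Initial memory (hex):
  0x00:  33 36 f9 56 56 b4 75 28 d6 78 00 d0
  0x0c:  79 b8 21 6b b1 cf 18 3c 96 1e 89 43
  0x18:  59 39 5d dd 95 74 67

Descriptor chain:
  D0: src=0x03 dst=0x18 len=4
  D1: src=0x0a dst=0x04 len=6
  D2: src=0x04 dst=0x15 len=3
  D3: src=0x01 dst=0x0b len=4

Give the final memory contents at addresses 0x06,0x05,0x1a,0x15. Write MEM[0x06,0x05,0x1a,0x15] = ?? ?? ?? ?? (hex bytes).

MEM[0x06,0x05,0x1a,0x15] = 79 d0 b4 00

[0] 0x03->0x18 len=4 : 56 56 b4 75
[1] 0x0a->0x04 len=6 : 00 d0 79 b8 21 6b
[2] 0x04->0x15 len=3 : 00 d0 79
[3] 0x01->0x0b len=4 : 36 f9 56 00
query mem[0x06]=0x79, mem[0x05]=0xd0, mem[0x1a]=0xb4, mem[0x15]=0x00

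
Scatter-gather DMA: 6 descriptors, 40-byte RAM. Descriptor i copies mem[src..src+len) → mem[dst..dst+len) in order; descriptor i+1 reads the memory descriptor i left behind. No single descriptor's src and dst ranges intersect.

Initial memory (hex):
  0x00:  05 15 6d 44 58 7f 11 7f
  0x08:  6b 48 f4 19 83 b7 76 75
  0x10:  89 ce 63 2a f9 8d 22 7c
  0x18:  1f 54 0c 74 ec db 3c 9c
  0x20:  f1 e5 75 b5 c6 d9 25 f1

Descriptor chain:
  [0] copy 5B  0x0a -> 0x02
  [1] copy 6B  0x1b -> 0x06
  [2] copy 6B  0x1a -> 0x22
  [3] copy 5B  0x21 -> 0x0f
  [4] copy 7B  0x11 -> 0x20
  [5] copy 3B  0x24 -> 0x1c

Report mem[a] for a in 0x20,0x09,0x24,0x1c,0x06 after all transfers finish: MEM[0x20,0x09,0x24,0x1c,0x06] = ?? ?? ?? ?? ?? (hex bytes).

[0] 0x0a->0x02 len=5 : f4 19 83 b7 76
[1] 0x1b->0x06 len=6 : 74 ec db 3c 9c f1
[2] 0x1a->0x22 len=6 : 0c 74 ec db 3c 9c
[3] 0x21->0x0f len=5 : e5 0c 74 ec db
[4] 0x11->0x20 len=7 : 74 ec db f9 8d 22 7c
[5] 0x24->0x1c len=3 : 8d 22 7c
query mem[0x20]=0x74, mem[0x09]=0x3c, mem[0x24]=0x8d, mem[0x1c]=0x8d, mem[0x06]=0x74

MEM[0x20,0x09,0x24,0x1c,0x06] = 74 3c 8d 8d 74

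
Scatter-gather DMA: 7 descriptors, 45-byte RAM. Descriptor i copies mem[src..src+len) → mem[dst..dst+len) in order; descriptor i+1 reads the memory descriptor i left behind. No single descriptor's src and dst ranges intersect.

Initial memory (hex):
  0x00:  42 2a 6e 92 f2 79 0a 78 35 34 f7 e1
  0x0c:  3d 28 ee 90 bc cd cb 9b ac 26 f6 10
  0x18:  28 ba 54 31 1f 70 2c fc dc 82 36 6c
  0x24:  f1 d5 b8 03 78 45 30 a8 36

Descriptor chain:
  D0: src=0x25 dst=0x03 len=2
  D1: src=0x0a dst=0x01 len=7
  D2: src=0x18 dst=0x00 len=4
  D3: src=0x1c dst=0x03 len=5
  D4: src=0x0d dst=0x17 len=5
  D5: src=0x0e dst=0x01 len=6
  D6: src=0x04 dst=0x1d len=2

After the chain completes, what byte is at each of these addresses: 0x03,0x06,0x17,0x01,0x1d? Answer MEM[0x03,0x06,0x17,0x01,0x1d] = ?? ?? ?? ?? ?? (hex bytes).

MEM[0x03,0x06,0x17,0x01,0x1d] = bc 9b 28 ee cd

#0 dst[0x03+2] := {0xd5,0xb8}
#1 dst[0x01+7] := {0xf7,0xe1,0x3d,0x28,0xee,0x90,0xbc}
#2 dst[0x00+4] := {0x28,0xba,0x54,0x31}
#3 dst[0x03+5] := {0x1f,0x70,0x2c,0xfc,0xdc}
#4 dst[0x17+5] := {0x28,0xee,0x90,0xbc,0xcd}
#5 dst[0x01+6] := {0xee,0x90,0xbc,0xcd,0xcb,0x9b}
#6 dst[0x1d+2] := {0xcd,0xcb}
query mem[0x03]=0xbc, mem[0x06]=0x9b, mem[0x17]=0x28, mem[0x01]=0xee, mem[0x1d]=0xcd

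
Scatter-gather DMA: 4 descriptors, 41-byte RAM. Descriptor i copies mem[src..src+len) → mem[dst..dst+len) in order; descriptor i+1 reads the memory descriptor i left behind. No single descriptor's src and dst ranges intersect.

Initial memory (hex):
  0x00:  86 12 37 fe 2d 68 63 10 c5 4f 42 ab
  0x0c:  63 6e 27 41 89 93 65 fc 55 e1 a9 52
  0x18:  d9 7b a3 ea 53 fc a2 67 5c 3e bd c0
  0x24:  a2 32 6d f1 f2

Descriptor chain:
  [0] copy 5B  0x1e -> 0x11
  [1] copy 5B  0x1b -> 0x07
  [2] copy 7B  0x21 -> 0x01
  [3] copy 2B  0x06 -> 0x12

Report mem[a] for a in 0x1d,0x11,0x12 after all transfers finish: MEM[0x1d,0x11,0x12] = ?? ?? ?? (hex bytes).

[0] 0x1e->0x11 len=5 : a2 67 5c 3e bd
[1] 0x1b->0x07 len=5 : ea 53 fc a2 67
[2] 0x21->0x01 len=7 : 3e bd c0 a2 32 6d f1
[3] 0x06->0x12 len=2 : 6d f1
query mem[0x1d]=0xfc, mem[0x11]=0xa2, mem[0x12]=0x6d

MEM[0x1d,0x11,0x12] = fc a2 6d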